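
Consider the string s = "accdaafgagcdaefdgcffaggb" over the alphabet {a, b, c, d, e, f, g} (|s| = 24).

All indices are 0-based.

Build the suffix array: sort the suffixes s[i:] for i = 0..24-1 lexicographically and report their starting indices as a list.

[4, 0, 12, 5, 8, 20, 23, 1, 2, 10, 17, 3, 11, 15, 13, 19, 14, 18, 6, 7, 22, 9, 16, 21]

rank | idx | suffix
   0 |   4 | aafgagcdaefdgcffaggb
   1 |   0 | accdaafgagcdaefdgcffaggb
   2 |  12 | aefdgcffaggb
   3 |   5 | afgagcdaefdgcffaggb
   4 |   8 | agcdaefdgcffaggb
   5 |  20 | aggb
   6 |  23 | b
   7 |   1 | ccdaafgagcdaefdgcffaggb
   8 |   2 | cdaafgagcdaefdgcffaggb
   9 |  10 | cdaefdgcffaggb
  10 |  17 | cffaggb
  11 |   3 | daafgagcdaefdgcffaggb
  12 |  11 | daefdgcffaggb
  13 |  15 | dgcffaggb
  14 |  13 | efdgcffaggb
  15 |  19 | faggb
  16 |  14 | fdgcffaggb
  17 |  18 | ffaggb
  18 |   6 | fgagcdaefdgcffaggb
  19 |   7 | gagcdaefdgcffaggb
  20 |  22 | gb
  21 |   9 | gcdaefdgcffaggb
  22 |  16 | gcffaggb
  23 |  21 | ggb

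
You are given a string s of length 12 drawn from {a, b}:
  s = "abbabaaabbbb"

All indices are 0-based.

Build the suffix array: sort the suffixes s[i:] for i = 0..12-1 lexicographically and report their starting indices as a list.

rank | idx | suffix
   0 |   5 | aaabbbb
   1 |   6 | aabbbb
   2 |   3 | abaaabbbb
   3 |   0 | abbabaaabbbb
   4 |   7 | abbbb
   5 |  11 | b
   6 |   4 | baaabbbb
   7 |   2 | babaaabbbb
   8 |  10 | bb
   9 |   1 | bbabaaabbbb
  10 |   9 | bbb
  11 |   8 | bbbb

[5, 6, 3, 0, 7, 11, 4, 2, 10, 1, 9, 8]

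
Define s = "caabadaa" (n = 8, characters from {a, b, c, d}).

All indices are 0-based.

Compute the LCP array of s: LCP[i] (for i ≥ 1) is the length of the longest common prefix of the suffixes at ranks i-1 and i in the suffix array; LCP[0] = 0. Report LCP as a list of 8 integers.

[0, 1, 2, 1, 1, 0, 0, 0]

rank→(start, suffix):
  0 → (7, 'a')
  1 → (6, 'aa')
  2 → (1, 'aabadaa')
  3 → (2, 'abadaa')
  4 → (4, 'adaa')
  5 → (3, 'badaa')
  6 → (0, 'caabadaa')
  7 → (5, 'daa')

SA = [7, 6, 1, 2, 4, 3, 0, 5]
i: (SA[i-1],SA[i]) lcp shared
  1: (7,6) 1 'a'
  2: (6,1) 2 'aa'
  3: (1,2) 1 'a'
  4: (2,4) 1 'a'
  5: (4,3) 0 ''
  6: (3,0) 0 ''
  7: (0,5) 0 ''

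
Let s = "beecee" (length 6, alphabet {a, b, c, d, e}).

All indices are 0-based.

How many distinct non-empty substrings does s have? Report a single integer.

17

rank | idx | suffix
   0 |   0 | beecee
   1 |   3 | cee
   2 |   5 | e
   3 |   2 | ecee
   4 |   4 | ee
   5 |   1 | eecee

SA = [0, 3, 5, 2, 4, 1]
rank  pair      lcp
   1  s[0:],s[3:]  0  ''
   2  s[3:],s[5:]  0  ''
   3  s[5:],s[2:]  1  'e'
   4  s[2:],s[4:]  1  'e'
   5  s[4:],s[1:]  2  'ee'

n(n+1)/2 = 6·7/2 = 21
Σ LCP = 0 + 0 + 0 + 1 + 1 + 2 = 4
distinct = 21 − 4 = 17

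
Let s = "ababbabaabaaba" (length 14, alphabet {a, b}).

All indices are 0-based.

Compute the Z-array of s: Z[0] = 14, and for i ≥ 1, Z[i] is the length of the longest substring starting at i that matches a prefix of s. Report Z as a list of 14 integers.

Z[0]=14
i=1: fresh scan; Z[1]=0
i=2: fresh scan; Z[2]=2 grow→box=[2,4)
i=3: min(r-i=1, Z[1]=0)=0; Z[3]=0
i=4: fresh scan; Z[4]=0
i=5: fresh scan; Z[5]=3 grow→box=[5,8)
i=6: min(r-i=2, Z[1]=0)=0; Z[6]=0
i=7: min(r-i=1, Z[2]=2)=1; Z[7]=1
i=8: fresh scan; Z[8]=3 grow→box=[8,11)
i=9: min(r-i=2, Z[1]=0)=0; Z[9]=0
i=10: min(r-i=1, Z[2]=2)=1; Z[10]=1
i=11: fresh scan; Z[11]=3 grow→box=[11,14)
i=12: min(r-i=2, Z[1]=0)=0; Z[12]=0
i=13: min(r-i=1, Z[2]=2)=1; Z[13]=1

[14, 0, 2, 0, 0, 3, 0, 1, 3, 0, 1, 3, 0, 1]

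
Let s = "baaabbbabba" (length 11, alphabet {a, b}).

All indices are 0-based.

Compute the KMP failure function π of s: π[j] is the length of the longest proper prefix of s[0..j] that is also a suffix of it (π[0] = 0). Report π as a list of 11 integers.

π[0] = 0
j=1 s[j]='a': π[1]=0 (border '')
j=2 s[j]='a': π[2]=0 (border '')
j=3 s[j]='a': π[3]=0 (border '')
j=4 s[j]='b': π[4]=1 (border 'b')
j=5 s[j]='b': k: 1→0; π[5]=1 (border 'b')
j=6 s[j]='b': k: 1→0; π[6]=1 (border 'b')
j=7 s[j]='a': π[7]=2 (border 'ba')
j=8 s[j]='b': k: 2→0; π[8]=1 (border 'b')
j=9 s[j]='b': k: 1→0; π[9]=1 (border 'b')
j=10 s[j]='a': π[10]=2 (border 'ba')

[0, 0, 0, 0, 1, 1, 1, 2, 1, 1, 2]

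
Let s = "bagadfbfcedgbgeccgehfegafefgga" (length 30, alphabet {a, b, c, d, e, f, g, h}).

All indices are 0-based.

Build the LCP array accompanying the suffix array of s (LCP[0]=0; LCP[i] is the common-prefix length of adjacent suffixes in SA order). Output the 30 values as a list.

sorted suffixes:
  #0 SA[0]=29  'a'
  #1 SA[1]=3  'adfbfcedgbgeccgehfegafefgga'
  #2 SA[2]=23  'afefgga'
  #3 SA[3]=1  'agadfbfcedgbgeccgehfegafefgga'
  #4 SA[4]=0  'bagadfbfcedgbgeccgehfegafefgga'
  #5 SA[5]=6  'bfcedgbgeccgehfegafefgga'
  #6 SA[6]=12  'bgeccgehfegafefgga'
  #7 SA[7]=15  'ccgehfegafefgga'
  #8 SA[8]=8  'cedgbgeccgehfegafefgga'
  #9 SA[9]=16  'cgehfegafefgga'
  #10 SA[10]=4  'dfbfcedgbgeccgehfegafefgga'
  #11 SA[11]=10  'dgbgeccgehfegafefgga'
  #12 SA[12]=14  'eccgehfegafefgga'
  #13 SA[13]=9  'edgbgeccgehfegafefgga'
  #14 SA[14]=25  'efgga'
  #15 SA[15]=21  'egafefgga'
  #16 SA[16]=18  'ehfegafefgga'
  #17 SA[17]=5  'fbfcedgbgeccgehfegafefgga'
  #18 SA[18]=7  'fcedgbgeccgehfegafefgga'
  #19 SA[19]=24  'fefgga'
  #20 SA[20]=20  'fegafefgga'
  #21 SA[21]=26  'fgga'
  #22 SA[22]=28  'ga'
  #23 SA[23]=2  'gadfbfcedgbgeccgehfegafefgga'
  #24 SA[24]=22  'gafefgga'
  #25 SA[25]=11  'gbgeccgehfegafefgga'
  #26 SA[26]=13  'geccgehfegafefgga'
  #27 SA[27]=17  'gehfegafefgga'
  #28 SA[28]=27  'gga'
  #29 SA[29]=19  'hfegafefgga'

SA = [29, 3, 23, 1, 0, 6, 12, 15, 8, 16, 4, 10, 14, 9, 25, 21, 18, 5, 7, 24, 20, 26, 28, 2, 22, 11, 13, 17, 27, 19]
[i] adj suffixes → lcp
  [1] 29/3 → 1 ('a')
  [2] 3/23 → 1 ('a')
  [3] 23/1 → 1 ('a')
  [4] 1/0 → 0 ('')
  [5] 0/6 → 1 ('b')
  [6] 6/12 → 1 ('b')
  [7] 12/15 → 0 ('')
  [8] 15/8 → 1 ('c')
  [9] 8/16 → 1 ('c')
  [10] 16/4 → 0 ('')
  [11] 4/10 → 1 ('d')
  [12] 10/14 → 0 ('')
  [13] 14/9 → 1 ('e')
  [14] 9/25 → 1 ('e')
  [15] 25/21 → 1 ('e')
  [16] 21/18 → 1 ('e')
  [17] 18/5 → 0 ('')
  [18] 5/7 → 1 ('f')
  [19] 7/24 → 1 ('f')
  [20] 24/20 → 2 ('fe')
  [21] 20/26 → 1 ('f')
  [22] 26/28 → 0 ('')
  [23] 28/2 → 2 ('ga')
  [24] 2/22 → 2 ('ga')
  [25] 22/11 → 1 ('g')
  [26] 11/13 → 1 ('g')
  [27] 13/17 → 2 ('ge')
  [28] 17/27 → 1 ('g')
  [29] 27/19 → 0 ('')

[0, 1, 1, 1, 0, 1, 1, 0, 1, 1, 0, 1, 0, 1, 1, 1, 1, 0, 1, 1, 2, 1, 0, 2, 2, 1, 1, 2, 1, 0]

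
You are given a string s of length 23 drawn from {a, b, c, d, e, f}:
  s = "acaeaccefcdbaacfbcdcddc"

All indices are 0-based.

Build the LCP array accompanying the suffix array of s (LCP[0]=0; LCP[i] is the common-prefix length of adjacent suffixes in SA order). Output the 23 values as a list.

[0, 1, 2, 2, 1, 0, 1, 0, 1, 1, 1, 2, 2, 1, 1, 0, 1, 2, 1, 0, 1, 0, 1]

sorted suffixes:
  #0 SA[0]=12  'aacfbcdcddc'
  #1 SA[1]=0  'acaeaccefcdbaacfbcdcddc'
  #2 SA[2]=4  'accefcdbaacfbcdcddc'
  #3 SA[3]=13  'acfbcdcddc'
  #4 SA[4]=2  'aeaccefcdbaacfbcdcddc'
  #5 SA[5]=11  'baacfbcdcddc'
  #6 SA[6]=16  'bcdcddc'
  #7 SA[7]=22  'c'
  #8 SA[8]=1  'caeaccefcdbaacfbcdcddc'
  #9 SA[9]=5  'ccefcdbaacfbcdcddc'
  #10 SA[10]=9  'cdbaacfbcdcddc'
  #11 SA[11]=17  'cdcddc'
  #12 SA[12]=19  'cddc'
  #13 SA[13]=6  'cefcdbaacfbcdcddc'
  #14 SA[14]=14  'cfbcdcddc'
  #15 SA[15]=10  'dbaacfbcdcddc'
  #16 SA[16]=21  'dc'
  #17 SA[17]=18  'dcddc'
  #18 SA[18]=20  'ddc'
  #19 SA[19]=3  'eaccefcdbaacfbcdcddc'
  #20 SA[20]=7  'efcdbaacfbcdcddc'
  #21 SA[21]=15  'fbcdcddc'
  #22 SA[22]=8  'fcdbaacfbcdcddc'

SA = [12, 0, 4, 13, 2, 11, 16, 22, 1, 5, 9, 17, 19, 6, 14, 10, 21, 18, 20, 3, 7, 15, 8]
rank  pair      lcp
   1  s[12:],s[0:]  1  'a'
   2  s[0:],s[4:]  2  'ac'
   3  s[4:],s[13:]  2  'ac'
   4  s[13:],s[2:]  1  'a'
   5  s[2:],s[11:]  0  ''
   6  s[11:],s[16:]  1  'b'
   7  s[16:],s[22:]  0  ''
   8  s[22:],s[1:]  1  'c'
   9  s[1:],s[5:]  1  'c'
  10  s[5:],s[9:]  1  'c'
  11  s[9:],s[17:]  2  'cd'
  12  s[17:],s[19:]  2  'cd'
  13  s[19:],s[6:]  1  'c'
  14  s[6:],s[14:]  1  'c'
  15  s[14:],s[10:]  0  ''
  16  s[10:],s[21:]  1  'd'
  17  s[21:],s[18:]  2  'dc'
  18  s[18:],s[20:]  1  'd'
  19  s[20:],s[3:]  0  ''
  20  s[3:],s[7:]  1  'e'
  21  s[7:],s[15:]  0  ''
  22  s[15:],s[8:]  1  'f'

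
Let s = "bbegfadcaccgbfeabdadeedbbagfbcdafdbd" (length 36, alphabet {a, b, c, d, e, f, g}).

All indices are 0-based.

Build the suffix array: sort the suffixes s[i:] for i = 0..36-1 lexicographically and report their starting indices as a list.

rank→(start, suffix):
  0 → (15, 'abdadeedbbagfbcdafdbd')
  1 → (8, 'accgbfeabdadeedbbagfbcdafdbd')
  2 → (5, 'adcaccgbfeabdadeedbbagfbcdafdbd')
  3 → (18, 'adeedbbagfbcdafdbd')
  4 → (31, 'afdbd')
  5 → (25, 'agfbcdafdbd')
  6 → (24, 'bagfbcdafdbd')
  7 → (23, 'bbagfbcdafdbd')
  8 → (0, 'bbegfadcaccgbfeabdadeedbbagfbcdafdbd')
  9 → (28, 'bcdafdbd')
  10 → (34, 'bd')
  11 → (16, 'bdadeedbbagfbcdafdbd')
  12 → (1, 'begfadcaccgbfeabdadeedbbagfbcdafdbd')
  13 → (12, 'bfeabdadeedbbagfbcdafdbd')
  14 → (7, 'caccgbfeabdadeedbbagfbcdafdbd')
  15 → (9, 'ccgbfeabdadeedbbagfbcdafdbd')
  16 → (29, 'cdafdbd')
  17 → (10, 'cgbfeabdadeedbbagfbcdafdbd')
  18 → (35, 'd')
  19 → (17, 'dadeedbbagfbcdafdbd')
  20 → (30, 'dafdbd')
  21 → (22, 'dbbagfbcdafdbd')
  22 → (33, 'dbd')
  23 → (6, 'dcaccgbfeabdadeedbbagfbcdafdbd')
  24 → (19, 'deedbbagfbcdafdbd')
  25 → (14, 'eabdadeedbbagfbcdafdbd')
  26 → (21, 'edbbagfbcdafdbd')
  27 → (20, 'eedbbagfbcdafdbd')
  28 → (2, 'egfadcaccgbfeabdadeedbbagfbcdafdbd')
  29 → (4, 'fadcaccgbfeabdadeedbbagfbcdafdbd')
  30 → (27, 'fbcdafdbd')
  31 → (32, 'fdbd')
  32 → (13, 'feabdadeedbbagfbcdafdbd')
  33 → (11, 'gbfeabdadeedbbagfbcdafdbd')
  34 → (3, 'gfadcaccgbfeabdadeedbbagfbcdafdbd')
  35 → (26, 'gfbcdafdbd')

[15, 8, 5, 18, 31, 25, 24, 23, 0, 28, 34, 16, 1, 12, 7, 9, 29, 10, 35, 17, 30, 22, 33, 6, 19, 14, 21, 20, 2, 4, 27, 32, 13, 11, 3, 26]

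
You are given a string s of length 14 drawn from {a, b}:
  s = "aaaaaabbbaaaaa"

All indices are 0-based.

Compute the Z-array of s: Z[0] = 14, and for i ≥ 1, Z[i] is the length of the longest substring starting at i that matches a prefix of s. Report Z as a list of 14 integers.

[14, 5, 4, 3, 2, 1, 0, 0, 0, 5, 4, 3, 2, 1]

Z[0]=14
i=1: i≥r, start 0; Z[1]=5 extend→box=[1,6)
i=2: min(r-i=4, Z[1]=5)=4; Z[2]=4
i=3: min(r-i=3, Z[2]=4)=3; Z[3]=3
i=4: min(r-i=2, Z[3]=3)=2; Z[4]=2
i=5: min(r-i=1, Z[4]=2)=1; Z[5]=1
i=6: i≥r, start 0; Z[6]=0
i=7: i≥r, start 0; Z[7]=0
i=8: i≥r, start 0; Z[8]=0
i=9: i≥r, start 0; Z[9]=5 extend→box=[9,14)
i=10: min(r-i=4, Z[1]=5)=4; Z[10]=4
i=11: min(r-i=3, Z[2]=4)=3; Z[11]=3
i=12: min(r-i=2, Z[3]=3)=2; Z[12]=2
i=13: min(r-i=1, Z[4]=2)=1; Z[13]=1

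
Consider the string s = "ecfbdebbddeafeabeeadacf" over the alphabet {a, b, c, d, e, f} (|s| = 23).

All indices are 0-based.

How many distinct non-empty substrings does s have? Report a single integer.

254

rank | idx | suffix
   0 |  14 | abeeadacf
   1 |  20 | acf
   2 |  18 | adacf
   3 |  11 | afeabeeadacf
   4 |   6 | bbddeafeabeeadacf
   5 |   7 | bddeafeabeeadacf
   6 |   3 | bdebbddeafeabeeadacf
   7 |  15 | beeadacf
   8 |  21 | cf
   9 |   1 | cfbdebbddeafeabeeadacf
  10 |  19 | dacf
  11 |   8 | ddeafeabeeadacf
  12 |   9 | deafeabeeadacf
  13 |   4 | debbddeafeabeeadacf
  14 |  13 | eabeeadacf
  15 |  17 | eadacf
  16 |  10 | eafeabeeadacf
  17 |   5 | ebbddeafeabeeadacf
  18 |   0 | ecfbdebbddeafeabeeadacf
  19 |  16 | eeadacf
  20 |  22 | f
  21 |   2 | fbdebbddeafeabeeadacf
  22 |  12 | feabeeadacf

SA = [14, 20, 18, 11, 6, 7, 3, 15, 21, 1, 19, 8, 9, 4, 13, 17, 10, 5, 0, 16, 22, 2, 12]
[i] adj suffixes → lcp
  [1] 14/20 → 1 ('a')
  [2] 20/18 → 1 ('a')
  [3] 18/11 → 1 ('a')
  [4] 11/6 → 0 ('')
  [5] 6/7 → 1 ('b')
  [6] 7/3 → 2 ('bd')
  [7] 3/15 → 1 ('b')
  [8] 15/21 → 0 ('')
  [9] 21/1 → 2 ('cf')
  [10] 1/19 → 0 ('')
  [11] 19/8 → 1 ('d')
  [12] 8/9 → 1 ('d')
  [13] 9/4 → 2 ('de')
  [14] 4/13 → 0 ('')
  [15] 13/17 → 2 ('ea')
  [16] 17/10 → 2 ('ea')
  [17] 10/5 → 1 ('e')
  [18] 5/0 → 1 ('e')
  [19] 0/16 → 1 ('e')
  [20] 16/22 → 0 ('')
  [21] 22/2 → 1 ('f')
  [22] 2/12 → 1 ('f')

n(n+1)/2 = 23·24/2 = 276
Σ LCP = 0 + 1 + 1 + 1 + 0 + 1 + 2 + 1 + 0 + 2 + 0 + 1 + 1 + 2 + 0 + 2 + 2 + 1 + 1 + 1 + 0 + 1 + 1 = 22
distinct = 276 − 22 = 254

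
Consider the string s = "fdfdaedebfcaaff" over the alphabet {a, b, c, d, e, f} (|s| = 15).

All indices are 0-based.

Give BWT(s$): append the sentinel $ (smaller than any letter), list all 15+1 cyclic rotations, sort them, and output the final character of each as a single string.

rank  rotation          last
    0  $fdfdaedebfcaaff  f
    1  aaff$fdfdaedebfc  c
    2  aedebfcaaff$fdfd  d
    3  aff$fdfdaedebfca  a
    4  bfcaaff$fdfdaede  e
    5  caaff$fdfdaedebf  f
    6  daedebfcaaff$fdf  f
    7  debfcaaff$fdfdae  e
    8  dfdaedebfcaaff$f  f
    9  ebfcaaff$fdfdaed  d
   10  edebfcaaff$fdfda  a
   11  f$fdfdaedebfcaaf  f
   12  fcaaff$fdfdaedeb  b
   13  fdaedebfcaaff$fd  d
   14  fdfdaedebfcaaff$  $
   15  ff$fdfdaedebfcaa  a

fcdaeffefdafbd$a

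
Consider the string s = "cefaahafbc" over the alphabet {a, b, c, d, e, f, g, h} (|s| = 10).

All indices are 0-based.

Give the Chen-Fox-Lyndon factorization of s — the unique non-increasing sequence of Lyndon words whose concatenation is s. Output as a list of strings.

emit factor 1: 'cef' (i=0, period=3)
emit factor 2: 'aahafbc' (i=3, period=7)

["cef", "aahafbc"]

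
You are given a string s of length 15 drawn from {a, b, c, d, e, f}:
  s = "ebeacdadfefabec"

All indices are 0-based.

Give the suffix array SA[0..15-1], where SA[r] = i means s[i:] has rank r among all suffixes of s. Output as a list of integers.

rank | idx | suffix
   0 |  11 | abec
   1 |   3 | acdadfefabec
   2 |   6 | adfefabec
   3 |   1 | beacdadfefabec
   4 |  12 | bec
   5 |  14 | c
   6 |   4 | cdadfefabec
   7 |   5 | dadfefabec
   8 |   7 | dfefabec
   9 |   2 | eacdadfefabec
  10 |   0 | ebeacdadfefabec
  11 |  13 | ec
  12 |   9 | efabec
  13 |  10 | fabec
  14 |   8 | fefabec

[11, 3, 6, 1, 12, 14, 4, 5, 7, 2, 0, 13, 9, 10, 8]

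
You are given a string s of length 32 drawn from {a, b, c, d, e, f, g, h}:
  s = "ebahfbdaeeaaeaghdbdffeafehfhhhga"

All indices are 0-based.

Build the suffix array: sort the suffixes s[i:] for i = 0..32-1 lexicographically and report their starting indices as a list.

rank | idx | suffix
   0 |  31 | a
   1 |  10 | aaeaghdbdffeafehfhhhga
   2 |  11 | aeaghdbdffeafehfhhhga
   3 |   7 | aeeaaeaghdbdffeafehfhhhga
   4 |  22 | afehfhhhga
   5 |  13 | aghdbdffeafehfhhhga
   6 |   2 | ahfbdaeeaaeaghdbdffeafehfhhhga
   7 |   1 | bahfbdaeeaaeaghdbdffeafehfhhhga
   8 |   5 | bdaeeaaeaghdbdffeafehfhhhga
   9 |  17 | bdffeafehfhhhga
  10 |   6 | daeeaaeaghdbdffeafehfhhhga
  11 |  16 | dbdffeafehfhhhga
  12 |  18 | dffeafehfhhhga
  13 |   9 | eaaeaghdbdffeafehfhhhga
  14 |  21 | eafehfhhhga
  15 |  12 | eaghdbdffeafehfhhhga
  16 |   0 | ebahfbdaeeaaeaghdbdffeafehfhhhga
  17 |   8 | eeaaeaghdbdffeafehfhhhga
  18 |  24 | ehfhhhga
  19 |   4 | fbdaeeaaeaghdbdffeafehfhhhga
  20 |  20 | feafehfhhhga
  21 |  23 | fehfhhhga
  22 |  19 | ffeafehfhhhga
  23 |  26 | fhhhga
  24 |  30 | ga
  25 |  14 | ghdbdffeafehfhhhga
  26 |  15 | hdbdffeafehfhhhga
  27 |   3 | hfbdaeeaaeaghdbdffeafehfhhhga
  28 |  25 | hfhhhga
  29 |  29 | hga
  30 |  28 | hhga
  31 |  27 | hhhga

[31, 10, 11, 7, 22, 13, 2, 1, 5, 17, 6, 16, 18, 9, 21, 12, 0, 8, 24, 4, 20, 23, 19, 26, 30, 14, 15, 3, 25, 29, 28, 27]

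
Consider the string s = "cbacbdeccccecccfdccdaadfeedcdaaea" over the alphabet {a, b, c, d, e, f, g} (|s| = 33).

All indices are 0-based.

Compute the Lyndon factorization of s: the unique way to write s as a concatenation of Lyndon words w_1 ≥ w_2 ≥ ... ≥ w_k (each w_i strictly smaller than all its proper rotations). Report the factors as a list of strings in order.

["c", "b", "acbdeccccecccfdccd", "aadfeedcdaae", "a"]

emit factor 1: 'c' (i=0, period=1)
emit factor 2: 'b' (i=1, period=1)
emit factor 3: 'acbdeccccecccfdccd' (i=2, period=18)
emit factor 4: 'aadfeedcdaae' (i=20, period=12)
emit factor 5: 'a' (i=32, period=1)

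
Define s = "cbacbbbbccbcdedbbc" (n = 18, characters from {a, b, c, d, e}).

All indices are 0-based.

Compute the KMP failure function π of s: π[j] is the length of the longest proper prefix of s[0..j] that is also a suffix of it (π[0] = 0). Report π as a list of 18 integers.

[0, 0, 0, 1, 2, 0, 0, 0, 1, 1, 2, 1, 0, 0, 0, 0, 0, 1]

π[0] = 0
j=1 s[j]='b': π[1]=0 (border '')
j=2 s[j]='a': π[2]=0 (border '')
j=3 s[j]='c': π[3]=1 (border 'c')
j=4 s[j]='b': π[4]=2 (border 'cb')
j=5 s[j]='b': k: 2→0; π[5]=0 (border '')
j=6 s[j]='b': π[6]=0 (border '')
j=7 s[j]='b': π[7]=0 (border '')
j=8 s[j]='c': π[8]=1 (border 'c')
j=9 s[j]='c': k: 1→0; π[9]=1 (border 'c')
j=10 s[j]='b': π[10]=2 (border 'cb')
j=11 s[j]='c': k: 2→0; π[11]=1 (border 'c')
j=12 s[j]='d': k: 1→0; π[12]=0 (border '')
j=13 s[j]='e': π[13]=0 (border '')
j=14 s[j]='d': π[14]=0 (border '')
j=15 s[j]='b': π[15]=0 (border '')
j=16 s[j]='b': π[16]=0 (border '')
j=17 s[j]='c': π[17]=1 (border 'c')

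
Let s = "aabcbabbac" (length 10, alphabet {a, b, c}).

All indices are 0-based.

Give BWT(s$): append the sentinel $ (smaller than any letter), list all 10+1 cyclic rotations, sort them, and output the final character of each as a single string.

rank  rotation     last
    0  $aabcbabbac  c
    1  aabcbabbac$  $
    2  abbac$aabcb  b
    3  abcbabbac$a  a
    4  ac$aabcbabb  b
    5  babbac$aabc  c
    6  bac$aabcbab  b
    7  bbac$aabcba  a
    8  bcbabbac$aa  a
    9  c$aabcbabba  a
   10  cbabbac$aab  b

c$babcbaaab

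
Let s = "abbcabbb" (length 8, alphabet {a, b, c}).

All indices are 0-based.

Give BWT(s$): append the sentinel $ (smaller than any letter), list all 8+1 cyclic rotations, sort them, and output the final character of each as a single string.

bc$bbaabb

rank  rotation   last
    0  $abbcabbb  b
    1  abbb$abbc  c
    2  abbcabbb$  $
    3  b$abbcabb  b
    4  bb$abbcab  b
    5  bbb$abbca  a
    6  bbcabbb$a  a
    7  bcabbb$ab  b
    8  cabbb$abb  b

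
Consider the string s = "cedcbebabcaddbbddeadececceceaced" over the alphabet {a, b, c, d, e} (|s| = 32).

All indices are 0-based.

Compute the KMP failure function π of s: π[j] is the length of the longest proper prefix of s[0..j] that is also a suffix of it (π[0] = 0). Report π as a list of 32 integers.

π[0] = 0
j=1 s[j]='e': π[1]=0 (border '')
j=2 s[j]='d': π[2]=0 (border '')
j=3 s[j]='c': π[3]=1 (border 'c')
j=4 s[j]='b': k: 1→0; π[4]=0 (border '')
j=5 s[j]='e': π[5]=0 (border '')
j=6 s[j]='b': π[6]=0 (border '')
j=7 s[j]='a': π[7]=0 (border '')
j=8 s[j]='b': π[8]=0 (border '')
j=9 s[j]='c': π[9]=1 (border 'c')
j=10 s[j]='a': k: 1→0; π[10]=0 (border '')
j=11 s[j]='d': π[11]=0 (border '')
j=12 s[j]='d': π[12]=0 (border '')
j=13 s[j]='b': π[13]=0 (border '')
j=14 s[j]='b': π[14]=0 (border '')
j=15 s[j]='d': π[15]=0 (border '')
j=16 s[j]='d': π[16]=0 (border '')
j=17 s[j]='e': π[17]=0 (border '')
j=18 s[j]='a': π[18]=0 (border '')
j=19 s[j]='d': π[19]=0 (border '')
j=20 s[j]='e': π[20]=0 (border '')
j=21 s[j]='c': π[21]=1 (border 'c')
j=22 s[j]='e': π[22]=2 (border 'ce')
j=23 s[j]='c': k: 2→0; π[23]=1 (border 'c')
j=24 s[j]='c': k: 1→0; π[24]=1 (border 'c')
j=25 s[j]='e': π[25]=2 (border 'ce')
j=26 s[j]='c': k: 2→0; π[26]=1 (border 'c')
j=27 s[j]='e': π[27]=2 (border 'ce')
j=28 s[j]='a': k: 2→0; π[28]=0 (border '')
j=29 s[j]='c': π[29]=1 (border 'c')
j=30 s[j]='e': π[30]=2 (border 'ce')
j=31 s[j]='d': π[31]=3 (border 'ced')

[0, 0, 0, 1, 0, 0, 0, 0, 0, 1, 0, 0, 0, 0, 0, 0, 0, 0, 0, 0, 0, 1, 2, 1, 1, 2, 1, 2, 0, 1, 2, 3]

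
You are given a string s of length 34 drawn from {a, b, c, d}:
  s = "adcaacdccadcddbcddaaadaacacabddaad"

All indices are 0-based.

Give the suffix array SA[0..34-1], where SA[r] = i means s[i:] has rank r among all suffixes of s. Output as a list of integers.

rank | idx | suffix
   0 |  18 | aaadaacacabddaad
   1 |  22 | aacacabddaad
   2 |   3 | aacdccadcddbcddaaadaacacabddaad
   3 |  31 | aad
   4 |  19 | aadaacacabddaad
   5 |  27 | abddaad
   6 |  25 | acabddaad
   7 |  23 | acacabddaad
   8 |   4 | acdccadcddbcddaaadaacacabddaad
   9 |  32 | ad
  10 |  20 | adaacacabddaad
  11 |   0 | adcaacdccadcddbcddaaadaacacabddaad
  12 |   9 | adcddbcddaaadaacacabddaad
  13 |  14 | bcddaaadaacacabddaad
  14 |  28 | bddaad
  15 |   2 | caacdccadcddbcddaaadaacacabddaad
  16 |  26 | cabddaad
  17 |  24 | cacabddaad
  18 |   8 | cadcddbcddaaadaacacabddaad
  19 |   7 | ccadcddbcddaaadaacacabddaad
  20 |   5 | cdccadcddbcddaaadaacacabddaad
  21 |  15 | cddaaadaacacabddaad
  22 |  11 | cddbcddaaadaacacabddaad
  23 |  33 | d
  24 |  17 | daaadaacacabddaad
  25 |  21 | daacacabddaad
  26 |  30 | daad
  27 |  13 | dbcddaaadaacacabddaad
  28 |   1 | dcaacdccadcddbcddaaadaacacabddaad
  29 |   6 | dccadcddbcddaaadaacacabddaad
  30 |  10 | dcddbcddaaadaacacabddaad
  31 |  16 | ddaaadaacacabddaad
  32 |  29 | ddaad
  33 |  12 | ddbcddaaadaacacabddaad

[18, 22, 3, 31, 19, 27, 25, 23, 4, 32, 20, 0, 9, 14, 28, 2, 26, 24, 8, 7, 5, 15, 11, 33, 17, 21, 30, 13, 1, 6, 10, 16, 29, 12]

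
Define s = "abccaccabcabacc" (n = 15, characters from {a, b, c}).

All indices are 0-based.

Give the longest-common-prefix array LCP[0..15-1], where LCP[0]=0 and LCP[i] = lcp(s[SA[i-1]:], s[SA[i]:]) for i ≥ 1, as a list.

[0, 2, 3, 1, 3, 0, 1, 2, 0, 1, 3, 2, 1, 2, 3]

rank→(start, suffix):
  0 → (10, 'abacc')
  1 → (7, 'abcabacc')
  2 → (0, 'abccaccabcabacc')
  3 → (12, 'acc')
  4 → (4, 'accabcabacc')
  5 → (11, 'bacc')
  6 → (8, 'bcabacc')
  7 → (1, 'bccaccabcabacc')
  8 → (14, 'c')
  9 → (9, 'cabacc')
  10 → (6, 'cabcabacc')
  11 → (3, 'caccabcabacc')
  12 → (13, 'cc')
  13 → (5, 'ccabcabacc')
  14 → (2, 'ccaccabcabacc')

SA = [10, 7, 0, 12, 4, 11, 8, 1, 14, 9, 6, 3, 13, 5, 2]
rank  pair      lcp
   1  s[10:],s[7:]  2  'ab'
   2  s[7:],s[0:]  3  'abc'
   3  s[0:],s[12:]  1  'a'
   4  s[12:],s[4:]  3  'acc'
   5  s[4:],s[11:]  0  ''
   6  s[11:],s[8:]  1  'b'
   7  s[8:],s[1:]  2  'bc'
   8  s[1:],s[14:]  0  ''
   9  s[14:],s[9:]  1  'c'
  10  s[9:],s[6:]  3  'cab'
  11  s[6:],s[3:]  2  'ca'
  12  s[3:],s[13:]  1  'c'
  13  s[13:],s[5:]  2  'cc'
  14  s[5:],s[2:]  3  'cca'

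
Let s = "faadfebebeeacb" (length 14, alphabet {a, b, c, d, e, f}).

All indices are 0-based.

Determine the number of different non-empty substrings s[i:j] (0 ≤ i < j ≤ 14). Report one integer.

sorted suffixes:
  #0 SA[0]=1  'aadfebebeeacb'
  #1 SA[1]=11  'acb'
  #2 SA[2]=2  'adfebebeeacb'
  #3 SA[3]=13  'b'
  #4 SA[4]=6  'bebeeacb'
  #5 SA[5]=8  'beeacb'
  #6 SA[6]=12  'cb'
  #7 SA[7]=3  'dfebebeeacb'
  #8 SA[8]=10  'eacb'
  #9 SA[9]=5  'ebebeeacb'
  #10 SA[10]=7  'ebeeacb'
  #11 SA[11]=9  'eeacb'
  #12 SA[12]=0  'faadfebebeeacb'
  #13 SA[13]=4  'febebeeacb'

SA = [1, 11, 2, 13, 6, 8, 12, 3, 10, 5, 7, 9, 0, 4]
rank  pair      lcp
   1  s[1:],s[11:]  1  'a'
   2  s[11:],s[2:]  1  'a'
   3  s[2:],s[13:]  0  ''
   4  s[13:],s[6:]  1  'b'
   5  s[6:],s[8:]  2  'be'
   6  s[8:],s[12:]  0  ''
   7  s[12:],s[3:]  0  ''
   8  s[3:],s[10:]  0  ''
   9  s[10:],s[5:]  1  'e'
  10  s[5:],s[7:]  3  'ebe'
  11  s[7:],s[9:]  1  'e'
  12  s[9:],s[0:]  0  ''
  13  s[0:],s[4:]  1  'f'

n(n+1)/2 = 14·15/2 = 105
Σ LCP = 0 + 1 + 1 + 0 + 1 + 2 + 0 + 0 + 0 + 1 + 3 + 1 + 0 + 1 = 11
distinct = 105 − 11 = 94

94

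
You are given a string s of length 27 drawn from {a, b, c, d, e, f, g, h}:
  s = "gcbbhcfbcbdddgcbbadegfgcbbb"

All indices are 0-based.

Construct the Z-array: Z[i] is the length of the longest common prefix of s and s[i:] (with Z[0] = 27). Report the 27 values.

[27, 0, 0, 0, 0, 0, 0, 0, 0, 0, 0, 0, 0, 4, 0, 0, 0, 0, 0, 0, 1, 0, 4, 0, 0, 0, 0]

Z[0]=27
i=1: i≥r, start 0; Z[1]=0
i=2: i≥r, start 0; Z[2]=0
i=3: i≥r, start 0; Z[3]=0
i=4: i≥r, start 0; Z[4]=0
i=5: i≥r, start 0; Z[5]=0
i=6: i≥r, start 0; Z[6]=0
i=7: i≥r, start 0; Z[7]=0
i=8: i≥r, start 0; Z[8]=0
i=9: i≥r, start 0; Z[9]=0
i=10: i≥r, start 0; Z[10]=0
i=11: i≥r, start 0; Z[11]=0
i=12: i≥r, start 0; Z[12]=0
i=13: i≥r, start 0; Z[13]=4 scan→box=[13,17)
i=14: min(r-i=3, Z[1]=0)=0; Z[14]=0
i=15: min(r-i=2, Z[2]=0)=0; Z[15]=0
i=16: min(r-i=1, Z[3]=0)=0; Z[16]=0
i=17: i≥r, start 0; Z[17]=0
i=18: i≥r, start 0; Z[18]=0
i=19: i≥r, start 0; Z[19]=0
i=20: i≥r, start 0; Z[20]=1 scan→box=[20,21)
i=21: i≥r, start 0; Z[21]=0
i=22: i≥r, start 0; Z[22]=4 scan→box=[22,26)
i=23: min(r-i=3, Z[1]=0)=0; Z[23]=0
i=24: min(r-i=2, Z[2]=0)=0; Z[24]=0
i=25: min(r-i=1, Z[3]=0)=0; Z[25]=0
i=26: i≥r, start 0; Z[26]=0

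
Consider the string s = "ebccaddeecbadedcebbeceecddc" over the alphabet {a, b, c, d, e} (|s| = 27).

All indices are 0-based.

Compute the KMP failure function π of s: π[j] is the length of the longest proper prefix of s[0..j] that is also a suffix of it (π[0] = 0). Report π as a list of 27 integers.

π[0] = 0
j=1 s[j]='b': π[1]=0 (border '')
j=2 s[j]='c': π[2]=0 (border '')
j=3 s[j]='c': π[3]=0 (border '')
j=4 s[j]='a': π[4]=0 (border '')
j=5 s[j]='d': π[5]=0 (border '')
j=6 s[j]='d': π[6]=0 (border '')
j=7 s[j]='e': π[7]=1 (border 'e')
j=8 s[j]='e': k: 1→0; π[8]=1 (border 'e')
j=9 s[j]='c': k: 1→0; π[9]=0 (border '')
j=10 s[j]='b': π[10]=0 (border '')
j=11 s[j]='a': π[11]=0 (border '')
j=12 s[j]='d': π[12]=0 (border '')
j=13 s[j]='e': π[13]=1 (border 'e')
j=14 s[j]='d': k: 1→0; π[14]=0 (border '')
j=15 s[j]='c': π[15]=0 (border '')
j=16 s[j]='e': π[16]=1 (border 'e')
j=17 s[j]='b': π[17]=2 (border 'eb')
j=18 s[j]='b': k: 2→0; π[18]=0 (border '')
j=19 s[j]='e': π[19]=1 (border 'e')
j=20 s[j]='c': k: 1→0; π[20]=0 (border '')
j=21 s[j]='e': π[21]=1 (border 'e')
j=22 s[j]='e': k: 1→0; π[22]=1 (border 'e')
j=23 s[j]='c': k: 1→0; π[23]=0 (border '')
j=24 s[j]='d': π[24]=0 (border '')
j=25 s[j]='d': π[25]=0 (border '')
j=26 s[j]='c': π[26]=0 (border '')

[0, 0, 0, 0, 0, 0, 0, 1, 1, 0, 0, 0, 0, 1, 0, 0, 1, 2, 0, 1, 0, 1, 1, 0, 0, 0, 0]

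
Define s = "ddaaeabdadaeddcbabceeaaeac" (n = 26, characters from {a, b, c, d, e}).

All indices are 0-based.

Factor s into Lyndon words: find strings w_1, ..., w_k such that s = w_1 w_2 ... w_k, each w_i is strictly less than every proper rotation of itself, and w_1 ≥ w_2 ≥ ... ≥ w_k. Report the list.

["d", "d", "aaeabdadaeddcbabceeaaeac"]

emit factor 1: 'd' (i=0, period=1)
emit factor 2: 'd' (i=1, period=1)
emit factor 3: 'aaeabdadaeddcbabceeaaeac' (i=2, period=24)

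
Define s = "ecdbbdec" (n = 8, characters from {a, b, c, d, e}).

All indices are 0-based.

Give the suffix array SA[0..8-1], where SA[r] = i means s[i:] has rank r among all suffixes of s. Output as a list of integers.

sorted suffixes:
  #0 SA[0]=3  'bbdec'
  #1 SA[1]=4  'bdec'
  #2 SA[2]=7  'c'
  #3 SA[3]=1  'cdbbdec'
  #4 SA[4]=2  'dbbdec'
  #5 SA[5]=5  'dec'
  #6 SA[6]=6  'ec'
  #7 SA[7]=0  'ecdbbdec'

[3, 4, 7, 1, 2, 5, 6, 0]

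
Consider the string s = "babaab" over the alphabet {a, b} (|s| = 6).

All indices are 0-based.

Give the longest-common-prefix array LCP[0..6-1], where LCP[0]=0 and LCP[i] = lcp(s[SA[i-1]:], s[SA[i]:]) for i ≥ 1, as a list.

[0, 1, 2, 0, 1, 2]

sorted suffixes:
  #0 SA[0]=3  'aab'
  #1 SA[1]=4  'ab'
  #2 SA[2]=1  'abaab'
  #3 SA[3]=5  'b'
  #4 SA[4]=2  'baab'
  #5 SA[5]=0  'babaab'

SA = [3, 4, 1, 5, 2, 0]
rank  pair      lcp
   1  s[3:],s[4:]  1  'a'
   2  s[4:],s[1:]  2  'ab'
   3  s[1:],s[5:]  0  ''
   4  s[5:],s[2:]  1  'b'
   5  s[2:],s[0:]  2  'ba'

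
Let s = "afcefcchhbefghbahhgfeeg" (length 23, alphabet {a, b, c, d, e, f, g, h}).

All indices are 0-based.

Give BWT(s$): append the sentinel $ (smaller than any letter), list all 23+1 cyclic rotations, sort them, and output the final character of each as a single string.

rank  rotation                  last
    0  $afcefcchhbefghbahhgfeeg  g
    1  afcefcchhbefghbahhgfeeg$  $
    2  ahhgfeeg$afcefcchhbefghb  b
    3  bahhgfeeg$afcefcchhbefgh  h
    4  befghbahhgfeeg$afcefcchh  h
    5  cchhbefghbahhgfeeg$afcef  f
    6  cefcchhbefghbahhgfeeg$af  f
    7  chhbefghbahhgfeeg$afcefc  c
    8  eeg$afcefcchhbefghbahhgf  f
    9  efcchhbefghbahhgfeeg$afc  c
   10  efghbahhgfeeg$afcefcchhb  b
   11  eg$afcefcchhbefghbahhgfe  e
   12  fcchhbefghbahhgfeeg$afce  e
   13  fcefcchhbefghbahhgfeeg$a  a
   14  feeg$afcefcchhbefghbahhg  g
   15  fghbahhgfeeg$afcefcchhbe  e
   16  g$afcefcchhbefghbahhgfee  e
   17  gfeeg$afcefcchhbefghbahh  h
   18  ghbahhgfeeg$afcefcchhbef  f
   19  hbahhgfeeg$afcefcchhbefg  g
   20  hbefghbahhgfeeg$afcefcch  h
   21  hgfeeg$afcefcchhbefghbah  h
   22  hhbefghbahhgfeeg$afcefcc  c
   23  hhgfeeg$afcefcchhbefghba  a

g$bhhffcfcbeeageehfghhca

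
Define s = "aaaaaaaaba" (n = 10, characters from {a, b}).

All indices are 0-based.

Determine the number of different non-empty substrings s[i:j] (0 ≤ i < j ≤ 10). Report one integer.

26

rank→(start, suffix):
  0 → (9, 'a')
  1 → (0, 'aaaaaaaaba')
  2 → (1, 'aaaaaaaba')
  3 → (2, 'aaaaaaba')
  4 → (3, 'aaaaaba')
  5 → (4, 'aaaaba')
  6 → (5, 'aaaba')
  7 → (6, 'aaba')
  8 → (7, 'aba')
  9 → (8, 'ba')

SA = [9, 0, 1, 2, 3, 4, 5, 6, 7, 8]
i: (SA[i-1],SA[i]) lcp shared
  1: (9,0) 1 'a'
  2: (0,1) 7 'aaaaaaa'
  3: (1,2) 6 'aaaaaa'
  4: (2,3) 5 'aaaaa'
  5: (3,4) 4 'aaaa'
  6: (4,5) 3 'aaa'
  7: (5,6) 2 'aa'
  8: (6,7) 1 'a'
  9: (7,8) 0 ''

n(n+1)/2 = 10·11/2 = 55
Σ LCP = 0 + 1 + 7 + 6 + 5 + 4 + 3 + 2 + 1 + 0 = 29
distinct = 55 − 29 = 26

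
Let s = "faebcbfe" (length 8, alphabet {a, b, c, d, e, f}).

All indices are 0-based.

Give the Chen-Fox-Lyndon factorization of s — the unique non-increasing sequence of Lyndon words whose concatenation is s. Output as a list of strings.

["f", "aebcbfe"]

emit factor 1: 'f' (i=0, period=1)
emit factor 2: 'aebcbfe' (i=1, period=7)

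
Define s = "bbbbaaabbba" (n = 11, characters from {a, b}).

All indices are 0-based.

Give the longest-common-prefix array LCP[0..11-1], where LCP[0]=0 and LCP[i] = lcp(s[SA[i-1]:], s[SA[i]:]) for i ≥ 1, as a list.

rank | idx | suffix
   0 |  10 | a
   1 |   4 | aaabbba
   2 |   5 | aabbba
   3 |   6 | abbba
   4 |   9 | ba
   5 |   3 | baaabbba
   6 |   8 | bba
   7 |   2 | bbaaabbba
   8 |   7 | bbba
   9 |   1 | bbbaaabbba
  10 |   0 | bbbbaaabbba

SA = [10, 4, 5, 6, 9, 3, 8, 2, 7, 1, 0]
i: (SA[i-1],SA[i]) lcp shared
  1: (10,4) 1 'a'
  2: (4,5) 2 'aa'
  3: (5,6) 1 'a'
  4: (6,9) 0 ''
  5: (9,3) 2 'ba'
  6: (3,8) 1 'b'
  7: (8,2) 3 'bba'
  8: (2,7) 2 'bb'
  9: (7,1) 4 'bbba'
  10: (1,0) 3 'bbb'

[0, 1, 2, 1, 0, 2, 1, 3, 2, 4, 3]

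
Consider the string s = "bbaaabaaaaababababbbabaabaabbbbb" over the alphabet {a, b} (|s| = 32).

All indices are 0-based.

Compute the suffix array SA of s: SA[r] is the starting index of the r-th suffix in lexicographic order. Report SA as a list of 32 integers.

sorted suffixes:
  #0 SA[0]=6  'aaaaababababbbabaabaabbbbb'
  #1 SA[1]=7  'aaaababababbbabaabaabbbbb'
  #2 SA[2]=2  'aaabaaaaababababbbabaabaabbbbb'
  #3 SA[3]=8  'aaababababbbabaabaabbbbb'
  #4 SA[4]=3  'aabaaaaababababbbabaabaabbbbb'
  #5 SA[5]=22  'aabaabbbbb'
  #6 SA[6]=9  'aababababbbabaabaabbbbb'
  #7 SA[7]=25  'aabbbbb'
  #8 SA[8]=4  'abaaaaababababbbabaabaabbbbb'
  #9 SA[9]=20  'abaabaabbbbb'
  #10 SA[10]=23  'abaabbbbb'
  #11 SA[11]=10  'ababababbbabaabaabbbbb'
  #12 SA[12]=12  'abababbbabaabaabbbbb'
  #13 SA[13]=14  'ababbbabaabaabbbbb'
  #14 SA[14]=16  'abbbabaabaabbbbb'
  #15 SA[15]=26  'abbbbb'
  #16 SA[16]=31  'b'
  #17 SA[17]=5  'baaaaababababbbabaabaabbbbb'
  #18 SA[18]=1  'baaabaaaaababababbbabaabaabbbbb'
  #19 SA[19]=21  'baabaabbbbb'
  #20 SA[20]=24  'baabbbbb'
  #21 SA[21]=19  'babaabaabbbbb'
  #22 SA[22]=11  'babababbbabaabaabbbbb'
  #23 SA[23]=13  'bababbbabaabaabbbbb'
  #24 SA[24]=15  'babbbabaabaabbbbb'
  #25 SA[25]=30  'bb'
  #26 SA[26]=0  'bbaaabaaaaababababbbabaabaabbbbb'
  #27 SA[27]=18  'bbabaabaabbbbb'
  #28 SA[28]=29  'bbb'
  #29 SA[29]=17  'bbbabaabaabbbbb'
  #30 SA[30]=28  'bbbb'
  #31 SA[31]=27  'bbbbb'

[6, 7, 2, 8, 3, 22, 9, 25, 4, 20, 23, 10, 12, 14, 16, 26, 31, 5, 1, 21, 24, 19, 11, 13, 15, 30, 0, 18, 29, 17, 28, 27]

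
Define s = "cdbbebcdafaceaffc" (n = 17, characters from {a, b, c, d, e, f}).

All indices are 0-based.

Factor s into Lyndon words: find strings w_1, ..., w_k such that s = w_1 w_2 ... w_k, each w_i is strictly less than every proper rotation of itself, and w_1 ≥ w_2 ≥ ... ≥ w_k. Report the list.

emit factor 1: 'cd' (i=0, period=2)
emit factor 2: 'bbebcd' (i=2, period=6)
emit factor 3: 'af' (i=8, period=2)
emit factor 4: 'aceaffc' (i=10, period=7)

["cd", "bbebcd", "af", "aceaffc"]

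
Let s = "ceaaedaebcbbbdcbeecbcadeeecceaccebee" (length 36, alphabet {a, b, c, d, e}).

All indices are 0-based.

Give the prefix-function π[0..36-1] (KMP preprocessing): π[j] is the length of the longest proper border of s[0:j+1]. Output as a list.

π[0] = 0
j=1 s[j]='e': π[1]=0 (border '')
j=2 s[j]='a': π[2]=0 (border '')
j=3 s[j]='a': π[3]=0 (border '')
j=4 s[j]='e': π[4]=0 (border '')
j=5 s[j]='d': π[5]=0 (border '')
j=6 s[j]='a': π[6]=0 (border '')
j=7 s[j]='e': π[7]=0 (border '')
j=8 s[j]='b': π[8]=0 (border '')
j=9 s[j]='c': π[9]=1 (border 'c')
j=10 s[j]='b': k: 1→0; π[10]=0 (border '')
j=11 s[j]='b': π[11]=0 (border '')
j=12 s[j]='b': π[12]=0 (border '')
j=13 s[j]='d': π[13]=0 (border '')
j=14 s[j]='c': π[14]=1 (border 'c')
j=15 s[j]='b': k: 1→0; π[15]=0 (border '')
j=16 s[j]='e': π[16]=0 (border '')
j=17 s[j]='e': π[17]=0 (border '')
j=18 s[j]='c': π[18]=1 (border 'c')
j=19 s[j]='b': k: 1→0; π[19]=0 (border '')
j=20 s[j]='c': π[20]=1 (border 'c')
j=21 s[j]='a': k: 1→0; π[21]=0 (border '')
j=22 s[j]='d': π[22]=0 (border '')
j=23 s[j]='e': π[23]=0 (border '')
j=24 s[j]='e': π[24]=0 (border '')
j=25 s[j]='e': π[25]=0 (border '')
j=26 s[j]='c': π[26]=1 (border 'c')
j=27 s[j]='c': k: 1→0; π[27]=1 (border 'c')
j=28 s[j]='e': π[28]=2 (border 'ce')
j=29 s[j]='a': π[29]=3 (border 'cea')
j=30 s[j]='c': k: 3→0; π[30]=1 (border 'c')
j=31 s[j]='c': k: 1→0; π[31]=1 (border 'c')
j=32 s[j]='e': π[32]=2 (border 'ce')
j=33 s[j]='b': k: 2→0; π[33]=0 (border '')
j=34 s[j]='e': π[34]=0 (border '')
j=35 s[j]='e': π[35]=0 (border '')

[0, 0, 0, 0, 0, 0, 0, 0, 0, 1, 0, 0, 0, 0, 1, 0, 0, 0, 1, 0, 1, 0, 0, 0, 0, 0, 1, 1, 2, 3, 1, 1, 2, 0, 0, 0]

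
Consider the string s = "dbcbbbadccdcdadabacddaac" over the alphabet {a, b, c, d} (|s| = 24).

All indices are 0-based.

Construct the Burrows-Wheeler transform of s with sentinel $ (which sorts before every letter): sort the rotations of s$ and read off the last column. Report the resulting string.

rank  rotation                   last
    0  $dbcbbbadccdcdadabacddaac  c
    1  aac$dbcbbbadccdcdadabacdd  d
    2  abacddaac$dbcbbbadccdcdad  d
    3  ac$dbcbbbadccdcdadabacdda  a
    4  acddaac$dbcbbbadccdcdadab  b
    5  adabacddaac$dbcbbbadccdcd  d
    6  adccdcdadabacddaac$dbcbbb  b
    7  bacddaac$dbcbbbadccdcdada  a
    8  badccdcdadabacddaac$dbcbb  b
    9  bbadccdcdadabacddaac$dbcb  b
   10  bbbadccdcdadabacddaac$dbc  c
   11  bcbbbadccdcdadabacddaac$d  d
   12  c$dbcbbbadccdcdadabacddaa  a
   13  cbbbadccdcdadabacddaac$db  b
   14  ccdcdadabacddaac$dbcbbbad  d
   15  cdadabacddaac$dbcbbbadccd  d
   16  cdcdadabacddaac$dbcbbbadc  c
   17  cddaac$dbcbbbadccdcdadaba  a
   18  daac$dbcbbbadccdcdadabacd  d
   19  dabacddaac$dbcbbbadccdcda  a
   20  dadabacddaac$dbcbbbadccdc  c
   21  dbcbbbadccdcdadabacddaac$  $
   22  dccdcdadabacddaac$dbcbbba  a
   23  dcdadabacddaac$dbcbbbadcc  c
   24  ddaac$dbcbbbadccdcdadabac  c

cddabdbabbcdabddcadac$acc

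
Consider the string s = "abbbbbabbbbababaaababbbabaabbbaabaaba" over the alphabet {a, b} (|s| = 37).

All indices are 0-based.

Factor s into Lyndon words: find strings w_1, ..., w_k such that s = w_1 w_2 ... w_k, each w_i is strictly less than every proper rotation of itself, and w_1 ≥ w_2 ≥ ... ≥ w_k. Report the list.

["abbbbb", "abbbb", "ab", "ab", "aaababbbabaabbbaabaab", "a"]

emit factor 1: 'abbbbb' (i=0, period=6)
emit factor 2: 'abbbb' (i=6, period=5)
emit factor 3: 'ab' (i=11, period=2)
emit factor 4: 'ab' (i=13, period=2)
emit factor 5: 'aaababbbabaabbbaabaab' (i=15, period=21)
emit factor 6: 'a' (i=36, period=1)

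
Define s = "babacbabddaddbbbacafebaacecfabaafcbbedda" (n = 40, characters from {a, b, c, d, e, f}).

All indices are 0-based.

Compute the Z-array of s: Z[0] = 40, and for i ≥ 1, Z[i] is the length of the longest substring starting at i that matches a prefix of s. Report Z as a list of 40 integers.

Z[0]=40
i=1: fresh scan; Z[1]=0
i=2: fresh scan; Z[2]=2 scan→box=[2,4)
i=3: min(r-i=1, Z[1]=0)=0; Z[3]=0
i=4: fresh scan; Z[4]=0
i=5: fresh scan; Z[5]=3 scan→box=[5,8)
i=6: min(r-i=2, Z[1]=0)=0; Z[6]=0
i=7: min(r-i=1, Z[2]=2)=1; Z[7]=1
i=8: fresh scan; Z[8]=0
i=9: fresh scan; Z[9]=0
i=10: fresh scan; Z[10]=0
i=11: fresh scan; Z[11]=0
i=12: fresh scan; Z[12]=0
i=13: fresh scan; Z[13]=1 scan→box=[13,14)
i=14: fresh scan; Z[14]=1 scan→box=[14,15)
i=15: fresh scan; Z[15]=2 scan→box=[15,17)
i=16: min(r-i=1, Z[1]=0)=0; Z[16]=0
i=17: fresh scan; Z[17]=0
i=18: fresh scan; Z[18]=0
i=19: fresh scan; Z[19]=0
i=20: fresh scan; Z[20]=0
i=21: fresh scan; Z[21]=2 scan→box=[21,23)
i=22: min(r-i=1, Z[1]=0)=0; Z[22]=0
i=23: fresh scan; Z[23]=0
i=24: fresh scan; Z[24]=0
i=25: fresh scan; Z[25]=0
i=26: fresh scan; Z[26]=0
i=27: fresh scan; Z[27]=0
i=28: fresh scan; Z[28]=0
i=29: fresh scan; Z[29]=2 scan→box=[29,31)
i=30: min(r-i=1, Z[1]=0)=0; Z[30]=0
i=31: fresh scan; Z[31]=0
i=32: fresh scan; Z[32]=0
i=33: fresh scan; Z[33]=0
i=34: fresh scan; Z[34]=1 scan→box=[34,35)
i=35: fresh scan; Z[35]=1 scan→box=[35,36)
i=36: fresh scan; Z[36]=0
i=37: fresh scan; Z[37]=0
i=38: fresh scan; Z[38]=0
i=39: fresh scan; Z[39]=0

[40, 0, 2, 0, 0, 3, 0, 1, 0, 0, 0, 0, 0, 1, 1, 2, 0, 0, 0, 0, 0, 2, 0, 0, 0, 0, 0, 0, 0, 2, 0, 0, 0, 0, 1, 1, 0, 0, 0, 0]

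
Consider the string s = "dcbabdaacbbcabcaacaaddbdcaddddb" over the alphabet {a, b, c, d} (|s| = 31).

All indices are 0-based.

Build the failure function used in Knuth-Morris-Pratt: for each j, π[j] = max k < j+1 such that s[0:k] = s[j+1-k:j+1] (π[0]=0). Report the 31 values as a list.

[0, 0, 0, 0, 0, 1, 0, 0, 0, 0, 0, 0, 0, 0, 0, 0, 0, 0, 0, 0, 1, 1, 0, 1, 2, 0, 1, 1, 1, 1, 0]

π[0] = 0
j=1 s[j]='c': π[1]=0 (border '')
j=2 s[j]='b': π[2]=0 (border '')
j=3 s[j]='a': π[3]=0 (border '')
j=4 s[j]='b': π[4]=0 (border '')
j=5 s[j]='d': π[5]=1 (border 'd')
j=6 s[j]='a': k: 1→0; π[6]=0 (border '')
j=7 s[j]='a': π[7]=0 (border '')
j=8 s[j]='c': π[8]=0 (border '')
j=9 s[j]='b': π[9]=0 (border '')
j=10 s[j]='b': π[10]=0 (border '')
j=11 s[j]='c': π[11]=0 (border '')
j=12 s[j]='a': π[12]=0 (border '')
j=13 s[j]='b': π[13]=0 (border '')
j=14 s[j]='c': π[14]=0 (border '')
j=15 s[j]='a': π[15]=0 (border '')
j=16 s[j]='a': π[16]=0 (border '')
j=17 s[j]='c': π[17]=0 (border '')
j=18 s[j]='a': π[18]=0 (border '')
j=19 s[j]='a': π[19]=0 (border '')
j=20 s[j]='d': π[20]=1 (border 'd')
j=21 s[j]='d': k: 1→0; π[21]=1 (border 'd')
j=22 s[j]='b': k: 1→0; π[22]=0 (border '')
j=23 s[j]='d': π[23]=1 (border 'd')
j=24 s[j]='c': π[24]=2 (border 'dc')
j=25 s[j]='a': k: 2→0; π[25]=0 (border '')
j=26 s[j]='d': π[26]=1 (border 'd')
j=27 s[j]='d': k: 1→0; π[27]=1 (border 'd')
j=28 s[j]='d': k: 1→0; π[28]=1 (border 'd')
j=29 s[j]='d': k: 1→0; π[29]=1 (border 'd')
j=30 s[j]='b': k: 1→0; π[30]=0 (border '')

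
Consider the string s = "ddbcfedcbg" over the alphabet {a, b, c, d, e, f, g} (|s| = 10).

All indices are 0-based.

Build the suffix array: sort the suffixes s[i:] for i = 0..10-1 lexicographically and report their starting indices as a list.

rank | idx | suffix
   0 |   2 | bcfedcbg
   1 |   8 | bg
   2 |   7 | cbg
   3 |   3 | cfedcbg
   4 |   1 | dbcfedcbg
   5 |   6 | dcbg
   6 |   0 | ddbcfedcbg
   7 |   5 | edcbg
   8 |   4 | fedcbg
   9 |   9 | g

[2, 8, 7, 3, 1, 6, 0, 5, 4, 9]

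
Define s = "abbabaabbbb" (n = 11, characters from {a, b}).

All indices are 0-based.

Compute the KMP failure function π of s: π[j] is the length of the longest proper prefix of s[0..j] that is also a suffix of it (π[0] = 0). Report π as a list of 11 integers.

π[0] = 0
j=1 s[j]='b': π[1]=0 (border '')
j=2 s[j]='b': π[2]=0 (border '')
j=3 s[j]='a': π[3]=1 (border 'a')
j=4 s[j]='b': π[4]=2 (border 'ab')
j=5 s[j]='a': k: 2→0; π[5]=1 (border 'a')
j=6 s[j]='a': k: 1→0; π[6]=1 (border 'a')
j=7 s[j]='b': π[7]=2 (border 'ab')
j=8 s[j]='b': π[8]=3 (border 'abb')
j=9 s[j]='b': k: 3→0; π[9]=0 (border '')
j=10 s[j]='b': π[10]=0 (border '')

[0, 0, 0, 1, 2, 1, 1, 2, 3, 0, 0]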